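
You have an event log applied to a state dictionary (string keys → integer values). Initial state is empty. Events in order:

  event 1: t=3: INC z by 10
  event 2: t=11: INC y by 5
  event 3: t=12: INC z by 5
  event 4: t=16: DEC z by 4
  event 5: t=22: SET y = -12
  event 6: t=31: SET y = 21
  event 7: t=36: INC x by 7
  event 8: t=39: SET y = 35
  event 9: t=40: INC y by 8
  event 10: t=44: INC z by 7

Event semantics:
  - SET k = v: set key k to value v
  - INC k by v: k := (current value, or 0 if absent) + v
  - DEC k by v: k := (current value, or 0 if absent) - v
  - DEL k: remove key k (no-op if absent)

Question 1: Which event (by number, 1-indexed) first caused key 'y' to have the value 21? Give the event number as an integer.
Looking for first event where y becomes 21:
  event 2: y = 5
  event 3: y = 5
  event 4: y = 5
  event 5: y = -12
  event 6: y -12 -> 21  <-- first match

Answer: 6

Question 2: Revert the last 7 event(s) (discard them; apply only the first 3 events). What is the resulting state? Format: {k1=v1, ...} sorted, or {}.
Answer: {y=5, z=15}

Derivation:
Keep first 3 events (discard last 7):
  after event 1 (t=3: INC z by 10): {z=10}
  after event 2 (t=11: INC y by 5): {y=5, z=10}
  after event 3 (t=12: INC z by 5): {y=5, z=15}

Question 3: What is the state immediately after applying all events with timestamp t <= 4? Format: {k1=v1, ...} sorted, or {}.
Apply events with t <= 4 (1 events):
  after event 1 (t=3: INC z by 10): {z=10}

Answer: {z=10}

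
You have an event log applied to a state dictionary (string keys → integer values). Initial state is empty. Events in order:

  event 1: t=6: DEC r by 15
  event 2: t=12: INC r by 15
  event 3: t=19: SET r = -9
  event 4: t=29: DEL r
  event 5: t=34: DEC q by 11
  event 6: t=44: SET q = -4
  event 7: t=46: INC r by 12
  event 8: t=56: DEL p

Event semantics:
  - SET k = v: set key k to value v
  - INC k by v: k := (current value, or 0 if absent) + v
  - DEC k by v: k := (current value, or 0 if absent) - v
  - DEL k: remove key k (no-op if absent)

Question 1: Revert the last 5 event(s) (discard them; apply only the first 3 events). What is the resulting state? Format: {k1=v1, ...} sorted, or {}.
Keep first 3 events (discard last 5):
  after event 1 (t=6: DEC r by 15): {r=-15}
  after event 2 (t=12: INC r by 15): {r=0}
  after event 3 (t=19: SET r = -9): {r=-9}

Answer: {r=-9}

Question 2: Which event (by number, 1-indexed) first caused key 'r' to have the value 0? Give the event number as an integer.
Answer: 2

Derivation:
Looking for first event where r becomes 0:
  event 1: r = -15
  event 2: r -15 -> 0  <-- first match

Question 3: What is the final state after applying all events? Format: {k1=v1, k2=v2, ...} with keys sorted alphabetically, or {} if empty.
  after event 1 (t=6: DEC r by 15): {r=-15}
  after event 2 (t=12: INC r by 15): {r=0}
  after event 3 (t=19: SET r = -9): {r=-9}
  after event 4 (t=29: DEL r): {}
  after event 5 (t=34: DEC q by 11): {q=-11}
  after event 6 (t=44: SET q = -4): {q=-4}
  after event 7 (t=46: INC r by 12): {q=-4, r=12}
  after event 8 (t=56: DEL p): {q=-4, r=12}

Answer: {q=-4, r=12}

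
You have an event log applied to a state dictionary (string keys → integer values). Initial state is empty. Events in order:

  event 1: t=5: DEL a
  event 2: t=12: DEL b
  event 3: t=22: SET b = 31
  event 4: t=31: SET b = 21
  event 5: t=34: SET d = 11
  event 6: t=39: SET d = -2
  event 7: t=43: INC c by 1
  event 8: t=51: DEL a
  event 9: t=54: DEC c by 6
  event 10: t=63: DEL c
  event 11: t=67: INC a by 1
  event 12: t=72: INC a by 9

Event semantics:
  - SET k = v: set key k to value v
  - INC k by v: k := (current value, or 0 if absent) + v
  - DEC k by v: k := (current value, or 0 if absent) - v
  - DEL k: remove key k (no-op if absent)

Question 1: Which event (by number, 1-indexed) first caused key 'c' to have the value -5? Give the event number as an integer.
Looking for first event where c becomes -5:
  event 7: c = 1
  event 8: c = 1
  event 9: c 1 -> -5  <-- first match

Answer: 9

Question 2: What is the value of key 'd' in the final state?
Track key 'd' through all 12 events:
  event 1 (t=5: DEL a): d unchanged
  event 2 (t=12: DEL b): d unchanged
  event 3 (t=22: SET b = 31): d unchanged
  event 4 (t=31: SET b = 21): d unchanged
  event 5 (t=34: SET d = 11): d (absent) -> 11
  event 6 (t=39: SET d = -2): d 11 -> -2
  event 7 (t=43: INC c by 1): d unchanged
  event 8 (t=51: DEL a): d unchanged
  event 9 (t=54: DEC c by 6): d unchanged
  event 10 (t=63: DEL c): d unchanged
  event 11 (t=67: INC a by 1): d unchanged
  event 12 (t=72: INC a by 9): d unchanged
Final: d = -2

Answer: -2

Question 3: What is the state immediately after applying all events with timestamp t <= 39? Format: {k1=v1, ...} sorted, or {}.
Answer: {b=21, d=-2}

Derivation:
Apply events with t <= 39 (6 events):
  after event 1 (t=5: DEL a): {}
  after event 2 (t=12: DEL b): {}
  after event 3 (t=22: SET b = 31): {b=31}
  after event 4 (t=31: SET b = 21): {b=21}
  after event 5 (t=34: SET d = 11): {b=21, d=11}
  after event 6 (t=39: SET d = -2): {b=21, d=-2}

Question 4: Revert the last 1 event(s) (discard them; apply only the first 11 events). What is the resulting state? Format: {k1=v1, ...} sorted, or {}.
Keep first 11 events (discard last 1):
  after event 1 (t=5: DEL a): {}
  after event 2 (t=12: DEL b): {}
  after event 3 (t=22: SET b = 31): {b=31}
  after event 4 (t=31: SET b = 21): {b=21}
  after event 5 (t=34: SET d = 11): {b=21, d=11}
  after event 6 (t=39: SET d = -2): {b=21, d=-2}
  after event 7 (t=43: INC c by 1): {b=21, c=1, d=-2}
  after event 8 (t=51: DEL a): {b=21, c=1, d=-2}
  after event 9 (t=54: DEC c by 6): {b=21, c=-5, d=-2}
  after event 10 (t=63: DEL c): {b=21, d=-2}
  after event 11 (t=67: INC a by 1): {a=1, b=21, d=-2}

Answer: {a=1, b=21, d=-2}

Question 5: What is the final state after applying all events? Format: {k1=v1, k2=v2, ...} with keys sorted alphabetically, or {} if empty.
Answer: {a=10, b=21, d=-2}

Derivation:
  after event 1 (t=5: DEL a): {}
  after event 2 (t=12: DEL b): {}
  after event 3 (t=22: SET b = 31): {b=31}
  after event 4 (t=31: SET b = 21): {b=21}
  after event 5 (t=34: SET d = 11): {b=21, d=11}
  after event 6 (t=39: SET d = -2): {b=21, d=-2}
  after event 7 (t=43: INC c by 1): {b=21, c=1, d=-2}
  after event 8 (t=51: DEL a): {b=21, c=1, d=-2}
  after event 9 (t=54: DEC c by 6): {b=21, c=-5, d=-2}
  after event 10 (t=63: DEL c): {b=21, d=-2}
  after event 11 (t=67: INC a by 1): {a=1, b=21, d=-2}
  after event 12 (t=72: INC a by 9): {a=10, b=21, d=-2}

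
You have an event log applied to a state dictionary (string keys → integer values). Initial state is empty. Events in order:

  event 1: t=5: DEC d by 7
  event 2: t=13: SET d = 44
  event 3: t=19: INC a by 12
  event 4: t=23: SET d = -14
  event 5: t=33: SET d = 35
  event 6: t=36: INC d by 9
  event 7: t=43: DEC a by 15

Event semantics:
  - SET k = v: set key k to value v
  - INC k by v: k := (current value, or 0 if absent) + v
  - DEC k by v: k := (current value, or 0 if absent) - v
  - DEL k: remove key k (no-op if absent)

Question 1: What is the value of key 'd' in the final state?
Answer: 44

Derivation:
Track key 'd' through all 7 events:
  event 1 (t=5: DEC d by 7): d (absent) -> -7
  event 2 (t=13: SET d = 44): d -7 -> 44
  event 3 (t=19: INC a by 12): d unchanged
  event 4 (t=23: SET d = -14): d 44 -> -14
  event 5 (t=33: SET d = 35): d -14 -> 35
  event 6 (t=36: INC d by 9): d 35 -> 44
  event 7 (t=43: DEC a by 15): d unchanged
Final: d = 44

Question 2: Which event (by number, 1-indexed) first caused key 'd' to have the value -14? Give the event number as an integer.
Answer: 4

Derivation:
Looking for first event where d becomes -14:
  event 1: d = -7
  event 2: d = 44
  event 3: d = 44
  event 4: d 44 -> -14  <-- first match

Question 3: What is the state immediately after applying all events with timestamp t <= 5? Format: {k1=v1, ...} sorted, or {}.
Apply events with t <= 5 (1 events):
  after event 1 (t=5: DEC d by 7): {d=-7}

Answer: {d=-7}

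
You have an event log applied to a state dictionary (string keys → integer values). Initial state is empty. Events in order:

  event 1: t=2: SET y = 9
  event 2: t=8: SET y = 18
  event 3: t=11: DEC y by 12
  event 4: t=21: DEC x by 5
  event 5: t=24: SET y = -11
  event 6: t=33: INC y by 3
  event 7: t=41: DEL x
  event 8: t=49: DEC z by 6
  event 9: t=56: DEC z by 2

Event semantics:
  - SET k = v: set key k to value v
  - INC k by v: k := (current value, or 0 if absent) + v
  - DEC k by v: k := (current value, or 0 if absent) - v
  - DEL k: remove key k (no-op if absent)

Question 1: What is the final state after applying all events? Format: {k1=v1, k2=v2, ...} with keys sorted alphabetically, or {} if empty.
  after event 1 (t=2: SET y = 9): {y=9}
  after event 2 (t=8: SET y = 18): {y=18}
  after event 3 (t=11: DEC y by 12): {y=6}
  after event 4 (t=21: DEC x by 5): {x=-5, y=6}
  after event 5 (t=24: SET y = -11): {x=-5, y=-11}
  after event 6 (t=33: INC y by 3): {x=-5, y=-8}
  after event 7 (t=41: DEL x): {y=-8}
  after event 8 (t=49: DEC z by 6): {y=-8, z=-6}
  after event 9 (t=56: DEC z by 2): {y=-8, z=-8}

Answer: {y=-8, z=-8}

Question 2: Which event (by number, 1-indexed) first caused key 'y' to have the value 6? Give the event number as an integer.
Answer: 3

Derivation:
Looking for first event where y becomes 6:
  event 1: y = 9
  event 2: y = 18
  event 3: y 18 -> 6  <-- first match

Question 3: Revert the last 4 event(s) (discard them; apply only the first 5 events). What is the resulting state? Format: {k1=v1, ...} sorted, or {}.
Answer: {x=-5, y=-11}

Derivation:
Keep first 5 events (discard last 4):
  after event 1 (t=2: SET y = 9): {y=9}
  after event 2 (t=8: SET y = 18): {y=18}
  after event 3 (t=11: DEC y by 12): {y=6}
  after event 4 (t=21: DEC x by 5): {x=-5, y=6}
  after event 5 (t=24: SET y = -11): {x=-5, y=-11}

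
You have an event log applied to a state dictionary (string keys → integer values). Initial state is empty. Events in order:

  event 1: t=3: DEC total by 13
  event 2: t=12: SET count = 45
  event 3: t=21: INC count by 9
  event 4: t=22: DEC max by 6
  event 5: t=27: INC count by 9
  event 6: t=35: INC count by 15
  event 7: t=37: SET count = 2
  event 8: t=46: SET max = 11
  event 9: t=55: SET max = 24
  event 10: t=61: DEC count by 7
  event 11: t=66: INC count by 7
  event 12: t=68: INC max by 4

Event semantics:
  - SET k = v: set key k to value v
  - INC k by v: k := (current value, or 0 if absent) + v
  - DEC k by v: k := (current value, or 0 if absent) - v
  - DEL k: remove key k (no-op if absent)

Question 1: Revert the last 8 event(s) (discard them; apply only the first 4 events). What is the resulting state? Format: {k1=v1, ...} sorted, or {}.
Keep first 4 events (discard last 8):
  after event 1 (t=3: DEC total by 13): {total=-13}
  after event 2 (t=12: SET count = 45): {count=45, total=-13}
  after event 3 (t=21: INC count by 9): {count=54, total=-13}
  after event 4 (t=22: DEC max by 6): {count=54, max=-6, total=-13}

Answer: {count=54, max=-6, total=-13}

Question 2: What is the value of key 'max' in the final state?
Track key 'max' through all 12 events:
  event 1 (t=3: DEC total by 13): max unchanged
  event 2 (t=12: SET count = 45): max unchanged
  event 3 (t=21: INC count by 9): max unchanged
  event 4 (t=22: DEC max by 6): max (absent) -> -6
  event 5 (t=27: INC count by 9): max unchanged
  event 6 (t=35: INC count by 15): max unchanged
  event 7 (t=37: SET count = 2): max unchanged
  event 8 (t=46: SET max = 11): max -6 -> 11
  event 9 (t=55: SET max = 24): max 11 -> 24
  event 10 (t=61: DEC count by 7): max unchanged
  event 11 (t=66: INC count by 7): max unchanged
  event 12 (t=68: INC max by 4): max 24 -> 28
Final: max = 28

Answer: 28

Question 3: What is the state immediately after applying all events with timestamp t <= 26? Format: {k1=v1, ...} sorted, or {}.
Answer: {count=54, max=-6, total=-13}

Derivation:
Apply events with t <= 26 (4 events):
  after event 1 (t=3: DEC total by 13): {total=-13}
  after event 2 (t=12: SET count = 45): {count=45, total=-13}
  after event 3 (t=21: INC count by 9): {count=54, total=-13}
  after event 4 (t=22: DEC max by 6): {count=54, max=-6, total=-13}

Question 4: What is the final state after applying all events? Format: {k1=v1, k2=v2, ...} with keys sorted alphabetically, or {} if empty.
  after event 1 (t=3: DEC total by 13): {total=-13}
  after event 2 (t=12: SET count = 45): {count=45, total=-13}
  after event 3 (t=21: INC count by 9): {count=54, total=-13}
  after event 4 (t=22: DEC max by 6): {count=54, max=-6, total=-13}
  after event 5 (t=27: INC count by 9): {count=63, max=-6, total=-13}
  after event 6 (t=35: INC count by 15): {count=78, max=-6, total=-13}
  after event 7 (t=37: SET count = 2): {count=2, max=-6, total=-13}
  after event 8 (t=46: SET max = 11): {count=2, max=11, total=-13}
  after event 9 (t=55: SET max = 24): {count=2, max=24, total=-13}
  after event 10 (t=61: DEC count by 7): {count=-5, max=24, total=-13}
  after event 11 (t=66: INC count by 7): {count=2, max=24, total=-13}
  after event 12 (t=68: INC max by 4): {count=2, max=28, total=-13}

Answer: {count=2, max=28, total=-13}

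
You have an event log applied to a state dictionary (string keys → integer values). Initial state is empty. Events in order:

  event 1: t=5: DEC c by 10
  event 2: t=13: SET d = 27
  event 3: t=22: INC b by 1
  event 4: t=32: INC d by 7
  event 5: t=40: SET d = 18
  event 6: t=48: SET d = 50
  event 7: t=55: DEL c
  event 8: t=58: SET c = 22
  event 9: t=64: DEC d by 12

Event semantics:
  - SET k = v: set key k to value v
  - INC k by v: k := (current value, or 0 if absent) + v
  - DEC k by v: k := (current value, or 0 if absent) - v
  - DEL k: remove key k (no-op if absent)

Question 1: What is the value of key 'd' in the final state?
Answer: 38

Derivation:
Track key 'd' through all 9 events:
  event 1 (t=5: DEC c by 10): d unchanged
  event 2 (t=13: SET d = 27): d (absent) -> 27
  event 3 (t=22: INC b by 1): d unchanged
  event 4 (t=32: INC d by 7): d 27 -> 34
  event 5 (t=40: SET d = 18): d 34 -> 18
  event 6 (t=48: SET d = 50): d 18 -> 50
  event 7 (t=55: DEL c): d unchanged
  event 8 (t=58: SET c = 22): d unchanged
  event 9 (t=64: DEC d by 12): d 50 -> 38
Final: d = 38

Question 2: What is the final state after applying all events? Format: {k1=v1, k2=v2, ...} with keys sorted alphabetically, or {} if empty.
  after event 1 (t=5: DEC c by 10): {c=-10}
  after event 2 (t=13: SET d = 27): {c=-10, d=27}
  after event 3 (t=22: INC b by 1): {b=1, c=-10, d=27}
  after event 4 (t=32: INC d by 7): {b=1, c=-10, d=34}
  after event 5 (t=40: SET d = 18): {b=1, c=-10, d=18}
  after event 6 (t=48: SET d = 50): {b=1, c=-10, d=50}
  after event 7 (t=55: DEL c): {b=1, d=50}
  after event 8 (t=58: SET c = 22): {b=1, c=22, d=50}
  after event 9 (t=64: DEC d by 12): {b=1, c=22, d=38}

Answer: {b=1, c=22, d=38}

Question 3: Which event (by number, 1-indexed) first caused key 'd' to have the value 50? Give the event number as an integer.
Looking for first event where d becomes 50:
  event 2: d = 27
  event 3: d = 27
  event 4: d = 34
  event 5: d = 18
  event 6: d 18 -> 50  <-- first match

Answer: 6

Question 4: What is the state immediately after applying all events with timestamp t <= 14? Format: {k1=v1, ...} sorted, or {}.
Apply events with t <= 14 (2 events):
  after event 1 (t=5: DEC c by 10): {c=-10}
  after event 2 (t=13: SET d = 27): {c=-10, d=27}

Answer: {c=-10, d=27}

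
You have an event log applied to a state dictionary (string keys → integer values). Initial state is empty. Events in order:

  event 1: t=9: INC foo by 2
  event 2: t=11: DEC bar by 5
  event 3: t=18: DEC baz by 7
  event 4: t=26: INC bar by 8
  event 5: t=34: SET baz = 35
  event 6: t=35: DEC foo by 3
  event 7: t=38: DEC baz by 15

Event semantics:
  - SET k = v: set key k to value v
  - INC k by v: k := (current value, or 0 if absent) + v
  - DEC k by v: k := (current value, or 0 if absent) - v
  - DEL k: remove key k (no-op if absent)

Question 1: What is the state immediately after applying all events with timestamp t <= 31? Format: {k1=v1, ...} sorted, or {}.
Answer: {bar=3, baz=-7, foo=2}

Derivation:
Apply events with t <= 31 (4 events):
  after event 1 (t=9: INC foo by 2): {foo=2}
  after event 2 (t=11: DEC bar by 5): {bar=-5, foo=2}
  after event 3 (t=18: DEC baz by 7): {bar=-5, baz=-7, foo=2}
  after event 4 (t=26: INC bar by 8): {bar=3, baz=-7, foo=2}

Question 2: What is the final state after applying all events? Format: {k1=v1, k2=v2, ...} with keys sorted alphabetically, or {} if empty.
Answer: {bar=3, baz=20, foo=-1}

Derivation:
  after event 1 (t=9: INC foo by 2): {foo=2}
  after event 2 (t=11: DEC bar by 5): {bar=-5, foo=2}
  after event 3 (t=18: DEC baz by 7): {bar=-5, baz=-7, foo=2}
  after event 4 (t=26: INC bar by 8): {bar=3, baz=-7, foo=2}
  after event 5 (t=34: SET baz = 35): {bar=3, baz=35, foo=2}
  after event 6 (t=35: DEC foo by 3): {bar=3, baz=35, foo=-1}
  after event 7 (t=38: DEC baz by 15): {bar=3, baz=20, foo=-1}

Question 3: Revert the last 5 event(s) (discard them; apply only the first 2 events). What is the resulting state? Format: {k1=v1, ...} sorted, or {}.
Keep first 2 events (discard last 5):
  after event 1 (t=9: INC foo by 2): {foo=2}
  after event 2 (t=11: DEC bar by 5): {bar=-5, foo=2}

Answer: {bar=-5, foo=2}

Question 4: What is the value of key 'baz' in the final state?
Track key 'baz' through all 7 events:
  event 1 (t=9: INC foo by 2): baz unchanged
  event 2 (t=11: DEC bar by 5): baz unchanged
  event 3 (t=18: DEC baz by 7): baz (absent) -> -7
  event 4 (t=26: INC bar by 8): baz unchanged
  event 5 (t=34: SET baz = 35): baz -7 -> 35
  event 6 (t=35: DEC foo by 3): baz unchanged
  event 7 (t=38: DEC baz by 15): baz 35 -> 20
Final: baz = 20

Answer: 20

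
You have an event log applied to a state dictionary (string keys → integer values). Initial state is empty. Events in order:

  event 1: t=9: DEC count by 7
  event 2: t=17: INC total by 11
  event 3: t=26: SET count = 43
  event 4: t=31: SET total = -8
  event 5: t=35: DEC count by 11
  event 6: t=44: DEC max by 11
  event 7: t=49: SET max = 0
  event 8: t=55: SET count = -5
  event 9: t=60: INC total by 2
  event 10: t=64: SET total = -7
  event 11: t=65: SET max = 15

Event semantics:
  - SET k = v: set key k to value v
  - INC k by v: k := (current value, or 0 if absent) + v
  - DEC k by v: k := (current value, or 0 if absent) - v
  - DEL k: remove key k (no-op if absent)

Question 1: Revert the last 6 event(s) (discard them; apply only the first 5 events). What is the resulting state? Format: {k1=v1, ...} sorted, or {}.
Keep first 5 events (discard last 6):
  after event 1 (t=9: DEC count by 7): {count=-7}
  after event 2 (t=17: INC total by 11): {count=-7, total=11}
  after event 3 (t=26: SET count = 43): {count=43, total=11}
  after event 4 (t=31: SET total = -8): {count=43, total=-8}
  after event 5 (t=35: DEC count by 11): {count=32, total=-8}

Answer: {count=32, total=-8}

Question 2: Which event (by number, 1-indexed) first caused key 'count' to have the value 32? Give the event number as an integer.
Looking for first event where count becomes 32:
  event 1: count = -7
  event 2: count = -7
  event 3: count = 43
  event 4: count = 43
  event 5: count 43 -> 32  <-- first match

Answer: 5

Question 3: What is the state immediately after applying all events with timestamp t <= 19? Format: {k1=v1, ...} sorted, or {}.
Answer: {count=-7, total=11}

Derivation:
Apply events with t <= 19 (2 events):
  after event 1 (t=9: DEC count by 7): {count=-7}
  after event 2 (t=17: INC total by 11): {count=-7, total=11}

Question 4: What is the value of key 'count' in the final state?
Track key 'count' through all 11 events:
  event 1 (t=9: DEC count by 7): count (absent) -> -7
  event 2 (t=17: INC total by 11): count unchanged
  event 3 (t=26: SET count = 43): count -7 -> 43
  event 4 (t=31: SET total = -8): count unchanged
  event 5 (t=35: DEC count by 11): count 43 -> 32
  event 6 (t=44: DEC max by 11): count unchanged
  event 7 (t=49: SET max = 0): count unchanged
  event 8 (t=55: SET count = -5): count 32 -> -5
  event 9 (t=60: INC total by 2): count unchanged
  event 10 (t=64: SET total = -7): count unchanged
  event 11 (t=65: SET max = 15): count unchanged
Final: count = -5

Answer: -5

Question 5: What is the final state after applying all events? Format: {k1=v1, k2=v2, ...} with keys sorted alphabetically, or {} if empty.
  after event 1 (t=9: DEC count by 7): {count=-7}
  after event 2 (t=17: INC total by 11): {count=-7, total=11}
  after event 3 (t=26: SET count = 43): {count=43, total=11}
  after event 4 (t=31: SET total = -8): {count=43, total=-8}
  after event 5 (t=35: DEC count by 11): {count=32, total=-8}
  after event 6 (t=44: DEC max by 11): {count=32, max=-11, total=-8}
  after event 7 (t=49: SET max = 0): {count=32, max=0, total=-8}
  after event 8 (t=55: SET count = -5): {count=-5, max=0, total=-8}
  after event 9 (t=60: INC total by 2): {count=-5, max=0, total=-6}
  after event 10 (t=64: SET total = -7): {count=-5, max=0, total=-7}
  after event 11 (t=65: SET max = 15): {count=-5, max=15, total=-7}

Answer: {count=-5, max=15, total=-7}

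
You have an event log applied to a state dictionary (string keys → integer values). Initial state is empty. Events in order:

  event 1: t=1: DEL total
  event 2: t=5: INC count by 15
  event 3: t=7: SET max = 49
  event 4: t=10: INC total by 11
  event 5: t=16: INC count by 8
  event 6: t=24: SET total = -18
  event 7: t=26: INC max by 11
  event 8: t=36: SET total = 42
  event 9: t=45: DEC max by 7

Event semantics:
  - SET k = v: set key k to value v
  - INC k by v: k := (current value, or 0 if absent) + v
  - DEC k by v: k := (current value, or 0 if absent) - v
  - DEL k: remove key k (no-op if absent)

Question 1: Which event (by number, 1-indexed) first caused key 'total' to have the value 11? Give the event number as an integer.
Looking for first event where total becomes 11:
  event 4: total (absent) -> 11  <-- first match

Answer: 4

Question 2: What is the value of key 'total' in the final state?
Track key 'total' through all 9 events:
  event 1 (t=1: DEL total): total (absent) -> (absent)
  event 2 (t=5: INC count by 15): total unchanged
  event 3 (t=7: SET max = 49): total unchanged
  event 4 (t=10: INC total by 11): total (absent) -> 11
  event 5 (t=16: INC count by 8): total unchanged
  event 6 (t=24: SET total = -18): total 11 -> -18
  event 7 (t=26: INC max by 11): total unchanged
  event 8 (t=36: SET total = 42): total -18 -> 42
  event 9 (t=45: DEC max by 7): total unchanged
Final: total = 42

Answer: 42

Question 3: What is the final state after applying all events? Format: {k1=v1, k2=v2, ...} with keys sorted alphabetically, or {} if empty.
Answer: {count=23, max=53, total=42}

Derivation:
  after event 1 (t=1: DEL total): {}
  after event 2 (t=5: INC count by 15): {count=15}
  after event 3 (t=7: SET max = 49): {count=15, max=49}
  after event 4 (t=10: INC total by 11): {count=15, max=49, total=11}
  after event 5 (t=16: INC count by 8): {count=23, max=49, total=11}
  after event 6 (t=24: SET total = -18): {count=23, max=49, total=-18}
  after event 7 (t=26: INC max by 11): {count=23, max=60, total=-18}
  after event 8 (t=36: SET total = 42): {count=23, max=60, total=42}
  after event 9 (t=45: DEC max by 7): {count=23, max=53, total=42}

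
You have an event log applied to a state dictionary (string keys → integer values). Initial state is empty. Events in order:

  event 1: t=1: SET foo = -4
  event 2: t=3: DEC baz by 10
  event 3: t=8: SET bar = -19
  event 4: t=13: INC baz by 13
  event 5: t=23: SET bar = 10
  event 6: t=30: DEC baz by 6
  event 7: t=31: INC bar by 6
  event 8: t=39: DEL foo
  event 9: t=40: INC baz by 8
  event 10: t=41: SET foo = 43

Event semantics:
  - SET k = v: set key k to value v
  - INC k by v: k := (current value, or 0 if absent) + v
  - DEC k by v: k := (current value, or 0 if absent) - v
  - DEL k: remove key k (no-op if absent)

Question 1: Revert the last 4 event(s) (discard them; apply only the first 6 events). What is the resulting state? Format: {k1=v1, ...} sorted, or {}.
Keep first 6 events (discard last 4):
  after event 1 (t=1: SET foo = -4): {foo=-4}
  after event 2 (t=3: DEC baz by 10): {baz=-10, foo=-4}
  after event 3 (t=8: SET bar = -19): {bar=-19, baz=-10, foo=-4}
  after event 4 (t=13: INC baz by 13): {bar=-19, baz=3, foo=-4}
  after event 5 (t=23: SET bar = 10): {bar=10, baz=3, foo=-4}
  after event 6 (t=30: DEC baz by 6): {bar=10, baz=-3, foo=-4}

Answer: {bar=10, baz=-3, foo=-4}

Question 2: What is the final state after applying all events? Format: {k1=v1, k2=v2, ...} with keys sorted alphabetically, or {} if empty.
Answer: {bar=16, baz=5, foo=43}

Derivation:
  after event 1 (t=1: SET foo = -4): {foo=-4}
  after event 2 (t=3: DEC baz by 10): {baz=-10, foo=-4}
  after event 3 (t=8: SET bar = -19): {bar=-19, baz=-10, foo=-4}
  after event 4 (t=13: INC baz by 13): {bar=-19, baz=3, foo=-4}
  after event 5 (t=23: SET bar = 10): {bar=10, baz=3, foo=-4}
  after event 6 (t=30: DEC baz by 6): {bar=10, baz=-3, foo=-4}
  after event 7 (t=31: INC bar by 6): {bar=16, baz=-3, foo=-4}
  after event 8 (t=39: DEL foo): {bar=16, baz=-3}
  after event 9 (t=40: INC baz by 8): {bar=16, baz=5}
  after event 10 (t=41: SET foo = 43): {bar=16, baz=5, foo=43}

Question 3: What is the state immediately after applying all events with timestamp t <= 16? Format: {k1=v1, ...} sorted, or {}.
Answer: {bar=-19, baz=3, foo=-4}

Derivation:
Apply events with t <= 16 (4 events):
  after event 1 (t=1: SET foo = -4): {foo=-4}
  after event 2 (t=3: DEC baz by 10): {baz=-10, foo=-4}
  after event 3 (t=8: SET bar = -19): {bar=-19, baz=-10, foo=-4}
  after event 4 (t=13: INC baz by 13): {bar=-19, baz=3, foo=-4}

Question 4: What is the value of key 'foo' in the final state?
Track key 'foo' through all 10 events:
  event 1 (t=1: SET foo = -4): foo (absent) -> -4
  event 2 (t=3: DEC baz by 10): foo unchanged
  event 3 (t=8: SET bar = -19): foo unchanged
  event 4 (t=13: INC baz by 13): foo unchanged
  event 5 (t=23: SET bar = 10): foo unchanged
  event 6 (t=30: DEC baz by 6): foo unchanged
  event 7 (t=31: INC bar by 6): foo unchanged
  event 8 (t=39: DEL foo): foo -4 -> (absent)
  event 9 (t=40: INC baz by 8): foo unchanged
  event 10 (t=41: SET foo = 43): foo (absent) -> 43
Final: foo = 43

Answer: 43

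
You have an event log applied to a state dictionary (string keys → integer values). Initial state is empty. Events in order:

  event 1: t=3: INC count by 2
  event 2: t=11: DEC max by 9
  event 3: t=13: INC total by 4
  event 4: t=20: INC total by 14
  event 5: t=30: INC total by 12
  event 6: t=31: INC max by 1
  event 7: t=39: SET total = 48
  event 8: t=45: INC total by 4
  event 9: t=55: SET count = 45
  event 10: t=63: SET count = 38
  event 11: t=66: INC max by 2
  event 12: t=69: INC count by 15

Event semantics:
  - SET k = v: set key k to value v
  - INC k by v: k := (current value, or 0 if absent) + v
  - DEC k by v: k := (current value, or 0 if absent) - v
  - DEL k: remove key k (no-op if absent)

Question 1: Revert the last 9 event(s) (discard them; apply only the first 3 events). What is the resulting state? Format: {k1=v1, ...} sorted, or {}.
Answer: {count=2, max=-9, total=4}

Derivation:
Keep first 3 events (discard last 9):
  after event 1 (t=3: INC count by 2): {count=2}
  after event 2 (t=11: DEC max by 9): {count=2, max=-9}
  after event 3 (t=13: INC total by 4): {count=2, max=-9, total=4}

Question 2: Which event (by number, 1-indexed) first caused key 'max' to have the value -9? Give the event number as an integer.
Answer: 2

Derivation:
Looking for first event where max becomes -9:
  event 2: max (absent) -> -9  <-- first match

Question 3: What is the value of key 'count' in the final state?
Track key 'count' through all 12 events:
  event 1 (t=3: INC count by 2): count (absent) -> 2
  event 2 (t=11: DEC max by 9): count unchanged
  event 3 (t=13: INC total by 4): count unchanged
  event 4 (t=20: INC total by 14): count unchanged
  event 5 (t=30: INC total by 12): count unchanged
  event 6 (t=31: INC max by 1): count unchanged
  event 7 (t=39: SET total = 48): count unchanged
  event 8 (t=45: INC total by 4): count unchanged
  event 9 (t=55: SET count = 45): count 2 -> 45
  event 10 (t=63: SET count = 38): count 45 -> 38
  event 11 (t=66: INC max by 2): count unchanged
  event 12 (t=69: INC count by 15): count 38 -> 53
Final: count = 53

Answer: 53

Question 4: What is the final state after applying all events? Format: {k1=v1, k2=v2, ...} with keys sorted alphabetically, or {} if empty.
  after event 1 (t=3: INC count by 2): {count=2}
  after event 2 (t=11: DEC max by 9): {count=2, max=-9}
  after event 3 (t=13: INC total by 4): {count=2, max=-9, total=4}
  after event 4 (t=20: INC total by 14): {count=2, max=-9, total=18}
  after event 5 (t=30: INC total by 12): {count=2, max=-9, total=30}
  after event 6 (t=31: INC max by 1): {count=2, max=-8, total=30}
  after event 7 (t=39: SET total = 48): {count=2, max=-8, total=48}
  after event 8 (t=45: INC total by 4): {count=2, max=-8, total=52}
  after event 9 (t=55: SET count = 45): {count=45, max=-8, total=52}
  after event 10 (t=63: SET count = 38): {count=38, max=-8, total=52}
  after event 11 (t=66: INC max by 2): {count=38, max=-6, total=52}
  after event 12 (t=69: INC count by 15): {count=53, max=-6, total=52}

Answer: {count=53, max=-6, total=52}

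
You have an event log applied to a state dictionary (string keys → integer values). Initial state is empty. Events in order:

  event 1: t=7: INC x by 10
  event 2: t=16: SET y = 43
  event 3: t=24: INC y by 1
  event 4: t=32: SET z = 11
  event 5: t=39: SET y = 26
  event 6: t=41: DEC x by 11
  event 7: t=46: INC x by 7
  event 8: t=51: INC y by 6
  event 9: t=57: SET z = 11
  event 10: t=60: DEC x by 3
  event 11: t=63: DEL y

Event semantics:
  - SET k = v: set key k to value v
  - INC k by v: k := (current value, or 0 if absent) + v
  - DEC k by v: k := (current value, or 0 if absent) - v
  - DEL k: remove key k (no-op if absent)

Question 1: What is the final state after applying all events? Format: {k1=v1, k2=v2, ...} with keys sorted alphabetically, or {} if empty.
Answer: {x=3, z=11}

Derivation:
  after event 1 (t=7: INC x by 10): {x=10}
  after event 2 (t=16: SET y = 43): {x=10, y=43}
  after event 3 (t=24: INC y by 1): {x=10, y=44}
  after event 4 (t=32: SET z = 11): {x=10, y=44, z=11}
  after event 5 (t=39: SET y = 26): {x=10, y=26, z=11}
  after event 6 (t=41: DEC x by 11): {x=-1, y=26, z=11}
  after event 7 (t=46: INC x by 7): {x=6, y=26, z=11}
  after event 8 (t=51: INC y by 6): {x=6, y=32, z=11}
  after event 9 (t=57: SET z = 11): {x=6, y=32, z=11}
  after event 10 (t=60: DEC x by 3): {x=3, y=32, z=11}
  after event 11 (t=63: DEL y): {x=3, z=11}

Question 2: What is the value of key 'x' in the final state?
Answer: 3

Derivation:
Track key 'x' through all 11 events:
  event 1 (t=7: INC x by 10): x (absent) -> 10
  event 2 (t=16: SET y = 43): x unchanged
  event 3 (t=24: INC y by 1): x unchanged
  event 4 (t=32: SET z = 11): x unchanged
  event 5 (t=39: SET y = 26): x unchanged
  event 6 (t=41: DEC x by 11): x 10 -> -1
  event 7 (t=46: INC x by 7): x -1 -> 6
  event 8 (t=51: INC y by 6): x unchanged
  event 9 (t=57: SET z = 11): x unchanged
  event 10 (t=60: DEC x by 3): x 6 -> 3
  event 11 (t=63: DEL y): x unchanged
Final: x = 3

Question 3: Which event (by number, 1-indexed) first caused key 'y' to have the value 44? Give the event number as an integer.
Looking for first event where y becomes 44:
  event 2: y = 43
  event 3: y 43 -> 44  <-- first match

Answer: 3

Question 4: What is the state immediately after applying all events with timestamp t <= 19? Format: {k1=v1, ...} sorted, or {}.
Apply events with t <= 19 (2 events):
  after event 1 (t=7: INC x by 10): {x=10}
  after event 2 (t=16: SET y = 43): {x=10, y=43}

Answer: {x=10, y=43}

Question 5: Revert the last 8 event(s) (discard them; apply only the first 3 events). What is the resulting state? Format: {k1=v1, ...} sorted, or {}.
Keep first 3 events (discard last 8):
  after event 1 (t=7: INC x by 10): {x=10}
  after event 2 (t=16: SET y = 43): {x=10, y=43}
  after event 3 (t=24: INC y by 1): {x=10, y=44}

Answer: {x=10, y=44}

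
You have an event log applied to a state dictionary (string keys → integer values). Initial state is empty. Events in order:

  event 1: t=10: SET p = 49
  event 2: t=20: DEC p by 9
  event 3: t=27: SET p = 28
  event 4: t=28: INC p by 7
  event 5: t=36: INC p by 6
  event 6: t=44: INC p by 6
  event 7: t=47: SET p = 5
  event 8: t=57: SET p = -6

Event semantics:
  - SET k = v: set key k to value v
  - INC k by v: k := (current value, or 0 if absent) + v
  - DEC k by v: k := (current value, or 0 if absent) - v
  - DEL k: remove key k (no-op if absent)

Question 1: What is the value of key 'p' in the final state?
Answer: -6

Derivation:
Track key 'p' through all 8 events:
  event 1 (t=10: SET p = 49): p (absent) -> 49
  event 2 (t=20: DEC p by 9): p 49 -> 40
  event 3 (t=27: SET p = 28): p 40 -> 28
  event 4 (t=28: INC p by 7): p 28 -> 35
  event 5 (t=36: INC p by 6): p 35 -> 41
  event 6 (t=44: INC p by 6): p 41 -> 47
  event 7 (t=47: SET p = 5): p 47 -> 5
  event 8 (t=57: SET p = -6): p 5 -> -6
Final: p = -6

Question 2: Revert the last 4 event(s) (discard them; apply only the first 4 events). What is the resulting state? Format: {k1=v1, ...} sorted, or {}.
Answer: {p=35}

Derivation:
Keep first 4 events (discard last 4):
  after event 1 (t=10: SET p = 49): {p=49}
  after event 2 (t=20: DEC p by 9): {p=40}
  after event 3 (t=27: SET p = 28): {p=28}
  after event 4 (t=28: INC p by 7): {p=35}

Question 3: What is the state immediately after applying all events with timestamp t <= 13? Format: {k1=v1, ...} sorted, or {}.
Apply events with t <= 13 (1 events):
  after event 1 (t=10: SET p = 49): {p=49}

Answer: {p=49}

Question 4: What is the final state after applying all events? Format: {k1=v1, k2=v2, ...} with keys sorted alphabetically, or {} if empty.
  after event 1 (t=10: SET p = 49): {p=49}
  after event 2 (t=20: DEC p by 9): {p=40}
  after event 3 (t=27: SET p = 28): {p=28}
  after event 4 (t=28: INC p by 7): {p=35}
  after event 5 (t=36: INC p by 6): {p=41}
  after event 6 (t=44: INC p by 6): {p=47}
  after event 7 (t=47: SET p = 5): {p=5}
  after event 8 (t=57: SET p = -6): {p=-6}

Answer: {p=-6}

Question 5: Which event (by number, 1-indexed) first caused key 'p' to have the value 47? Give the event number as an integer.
Answer: 6

Derivation:
Looking for first event where p becomes 47:
  event 1: p = 49
  event 2: p = 40
  event 3: p = 28
  event 4: p = 35
  event 5: p = 41
  event 6: p 41 -> 47  <-- first match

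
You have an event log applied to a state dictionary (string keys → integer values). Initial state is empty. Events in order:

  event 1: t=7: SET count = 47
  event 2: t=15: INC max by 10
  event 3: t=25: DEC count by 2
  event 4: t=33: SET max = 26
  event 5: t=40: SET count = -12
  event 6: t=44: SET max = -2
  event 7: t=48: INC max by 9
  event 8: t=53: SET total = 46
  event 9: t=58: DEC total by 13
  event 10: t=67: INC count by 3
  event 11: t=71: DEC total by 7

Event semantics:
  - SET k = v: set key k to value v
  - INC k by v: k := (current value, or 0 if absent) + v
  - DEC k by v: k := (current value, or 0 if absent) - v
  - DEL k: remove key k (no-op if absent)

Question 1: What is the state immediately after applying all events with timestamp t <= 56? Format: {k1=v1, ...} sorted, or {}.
Answer: {count=-12, max=7, total=46}

Derivation:
Apply events with t <= 56 (8 events):
  after event 1 (t=7: SET count = 47): {count=47}
  after event 2 (t=15: INC max by 10): {count=47, max=10}
  after event 3 (t=25: DEC count by 2): {count=45, max=10}
  after event 4 (t=33: SET max = 26): {count=45, max=26}
  after event 5 (t=40: SET count = -12): {count=-12, max=26}
  after event 6 (t=44: SET max = -2): {count=-12, max=-2}
  after event 7 (t=48: INC max by 9): {count=-12, max=7}
  after event 8 (t=53: SET total = 46): {count=-12, max=7, total=46}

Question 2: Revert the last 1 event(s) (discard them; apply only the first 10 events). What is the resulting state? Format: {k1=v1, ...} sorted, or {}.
Answer: {count=-9, max=7, total=33}

Derivation:
Keep first 10 events (discard last 1):
  after event 1 (t=7: SET count = 47): {count=47}
  after event 2 (t=15: INC max by 10): {count=47, max=10}
  after event 3 (t=25: DEC count by 2): {count=45, max=10}
  after event 4 (t=33: SET max = 26): {count=45, max=26}
  after event 5 (t=40: SET count = -12): {count=-12, max=26}
  after event 6 (t=44: SET max = -2): {count=-12, max=-2}
  after event 7 (t=48: INC max by 9): {count=-12, max=7}
  after event 8 (t=53: SET total = 46): {count=-12, max=7, total=46}
  after event 9 (t=58: DEC total by 13): {count=-12, max=7, total=33}
  after event 10 (t=67: INC count by 3): {count=-9, max=7, total=33}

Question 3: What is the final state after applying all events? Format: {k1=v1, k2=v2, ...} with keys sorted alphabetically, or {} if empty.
Answer: {count=-9, max=7, total=26}

Derivation:
  after event 1 (t=7: SET count = 47): {count=47}
  after event 2 (t=15: INC max by 10): {count=47, max=10}
  after event 3 (t=25: DEC count by 2): {count=45, max=10}
  after event 4 (t=33: SET max = 26): {count=45, max=26}
  after event 5 (t=40: SET count = -12): {count=-12, max=26}
  after event 6 (t=44: SET max = -2): {count=-12, max=-2}
  after event 7 (t=48: INC max by 9): {count=-12, max=7}
  after event 8 (t=53: SET total = 46): {count=-12, max=7, total=46}
  after event 9 (t=58: DEC total by 13): {count=-12, max=7, total=33}
  after event 10 (t=67: INC count by 3): {count=-9, max=7, total=33}
  after event 11 (t=71: DEC total by 7): {count=-9, max=7, total=26}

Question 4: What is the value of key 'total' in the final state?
Track key 'total' through all 11 events:
  event 1 (t=7: SET count = 47): total unchanged
  event 2 (t=15: INC max by 10): total unchanged
  event 3 (t=25: DEC count by 2): total unchanged
  event 4 (t=33: SET max = 26): total unchanged
  event 5 (t=40: SET count = -12): total unchanged
  event 6 (t=44: SET max = -2): total unchanged
  event 7 (t=48: INC max by 9): total unchanged
  event 8 (t=53: SET total = 46): total (absent) -> 46
  event 9 (t=58: DEC total by 13): total 46 -> 33
  event 10 (t=67: INC count by 3): total unchanged
  event 11 (t=71: DEC total by 7): total 33 -> 26
Final: total = 26

Answer: 26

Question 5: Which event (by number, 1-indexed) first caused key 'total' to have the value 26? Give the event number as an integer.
Looking for first event where total becomes 26:
  event 8: total = 46
  event 9: total = 33
  event 10: total = 33
  event 11: total 33 -> 26  <-- first match

Answer: 11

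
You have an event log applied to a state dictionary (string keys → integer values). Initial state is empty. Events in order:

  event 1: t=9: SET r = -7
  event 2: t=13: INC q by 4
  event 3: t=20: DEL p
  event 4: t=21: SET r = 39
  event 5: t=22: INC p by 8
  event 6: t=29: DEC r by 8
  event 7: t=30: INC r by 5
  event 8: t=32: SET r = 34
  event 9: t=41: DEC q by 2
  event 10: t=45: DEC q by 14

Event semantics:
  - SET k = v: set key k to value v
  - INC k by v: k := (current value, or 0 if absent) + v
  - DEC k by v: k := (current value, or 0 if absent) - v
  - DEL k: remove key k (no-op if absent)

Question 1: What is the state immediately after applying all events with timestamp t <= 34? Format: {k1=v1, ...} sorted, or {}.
Apply events with t <= 34 (8 events):
  after event 1 (t=9: SET r = -7): {r=-7}
  after event 2 (t=13: INC q by 4): {q=4, r=-7}
  after event 3 (t=20: DEL p): {q=4, r=-7}
  after event 4 (t=21: SET r = 39): {q=4, r=39}
  after event 5 (t=22: INC p by 8): {p=8, q=4, r=39}
  after event 6 (t=29: DEC r by 8): {p=8, q=4, r=31}
  after event 7 (t=30: INC r by 5): {p=8, q=4, r=36}
  after event 8 (t=32: SET r = 34): {p=8, q=4, r=34}

Answer: {p=8, q=4, r=34}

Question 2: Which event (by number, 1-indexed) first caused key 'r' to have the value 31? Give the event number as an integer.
Looking for first event where r becomes 31:
  event 1: r = -7
  event 2: r = -7
  event 3: r = -7
  event 4: r = 39
  event 5: r = 39
  event 6: r 39 -> 31  <-- first match

Answer: 6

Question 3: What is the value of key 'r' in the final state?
Track key 'r' through all 10 events:
  event 1 (t=9: SET r = -7): r (absent) -> -7
  event 2 (t=13: INC q by 4): r unchanged
  event 3 (t=20: DEL p): r unchanged
  event 4 (t=21: SET r = 39): r -7 -> 39
  event 5 (t=22: INC p by 8): r unchanged
  event 6 (t=29: DEC r by 8): r 39 -> 31
  event 7 (t=30: INC r by 5): r 31 -> 36
  event 8 (t=32: SET r = 34): r 36 -> 34
  event 9 (t=41: DEC q by 2): r unchanged
  event 10 (t=45: DEC q by 14): r unchanged
Final: r = 34

Answer: 34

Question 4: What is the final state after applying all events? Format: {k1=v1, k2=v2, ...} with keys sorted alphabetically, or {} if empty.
Answer: {p=8, q=-12, r=34}

Derivation:
  after event 1 (t=9: SET r = -7): {r=-7}
  after event 2 (t=13: INC q by 4): {q=4, r=-7}
  after event 3 (t=20: DEL p): {q=4, r=-7}
  after event 4 (t=21: SET r = 39): {q=4, r=39}
  after event 5 (t=22: INC p by 8): {p=8, q=4, r=39}
  after event 6 (t=29: DEC r by 8): {p=8, q=4, r=31}
  after event 7 (t=30: INC r by 5): {p=8, q=4, r=36}
  after event 8 (t=32: SET r = 34): {p=8, q=4, r=34}
  after event 9 (t=41: DEC q by 2): {p=8, q=2, r=34}
  after event 10 (t=45: DEC q by 14): {p=8, q=-12, r=34}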